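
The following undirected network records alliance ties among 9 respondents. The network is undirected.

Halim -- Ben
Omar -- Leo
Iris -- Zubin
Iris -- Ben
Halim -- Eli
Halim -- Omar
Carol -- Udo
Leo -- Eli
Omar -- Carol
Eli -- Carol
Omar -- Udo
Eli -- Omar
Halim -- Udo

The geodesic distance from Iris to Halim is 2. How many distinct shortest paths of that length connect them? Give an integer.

1

The shortest distance is 2, and the only length-2 path is Iris–Ben–Halim. So there is exactly 1 shortest path.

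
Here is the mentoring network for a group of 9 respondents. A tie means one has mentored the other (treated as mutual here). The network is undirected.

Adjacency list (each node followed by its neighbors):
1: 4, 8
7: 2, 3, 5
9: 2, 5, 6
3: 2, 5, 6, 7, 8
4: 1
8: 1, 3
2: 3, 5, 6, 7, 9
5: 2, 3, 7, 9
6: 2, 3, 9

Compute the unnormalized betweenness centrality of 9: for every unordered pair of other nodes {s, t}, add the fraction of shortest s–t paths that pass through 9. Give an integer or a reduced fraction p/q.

Pairs whose geodesics pass through 9 — 5–6: 1/3.
All other pairs contribute 0.
Summing the contributions gives betweenness(9) = 1/3.

1/3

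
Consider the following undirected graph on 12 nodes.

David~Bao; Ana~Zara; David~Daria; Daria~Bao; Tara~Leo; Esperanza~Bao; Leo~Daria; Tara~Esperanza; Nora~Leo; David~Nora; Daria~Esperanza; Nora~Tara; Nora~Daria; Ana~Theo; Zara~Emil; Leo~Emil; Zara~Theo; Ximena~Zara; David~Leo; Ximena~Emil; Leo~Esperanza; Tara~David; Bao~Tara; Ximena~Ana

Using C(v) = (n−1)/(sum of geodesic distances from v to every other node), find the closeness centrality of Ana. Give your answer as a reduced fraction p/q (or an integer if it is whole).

Distances from Ana: Bao:5, Daria:4, David:4, Emil:2, Esperanza:4, Leo:3, Nora:4, Tara:4, Theo:1, Ximena:1, Zara:1. Sum = 33.
n = 12, so closeness = 11/33 = 1/3.

1/3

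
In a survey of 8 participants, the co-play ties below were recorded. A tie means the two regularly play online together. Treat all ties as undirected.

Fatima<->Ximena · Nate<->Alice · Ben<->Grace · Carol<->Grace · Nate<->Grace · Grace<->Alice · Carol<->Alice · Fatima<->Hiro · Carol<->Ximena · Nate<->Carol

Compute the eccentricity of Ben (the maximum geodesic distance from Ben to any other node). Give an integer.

Distances from Ben: Alice:2, Carol:2, Fatima:4, Grace:1, Hiro:5, Nate:2, Ximena:3.
The largest is 5 (to Hiro), so the eccentricity of Ben is 5.

5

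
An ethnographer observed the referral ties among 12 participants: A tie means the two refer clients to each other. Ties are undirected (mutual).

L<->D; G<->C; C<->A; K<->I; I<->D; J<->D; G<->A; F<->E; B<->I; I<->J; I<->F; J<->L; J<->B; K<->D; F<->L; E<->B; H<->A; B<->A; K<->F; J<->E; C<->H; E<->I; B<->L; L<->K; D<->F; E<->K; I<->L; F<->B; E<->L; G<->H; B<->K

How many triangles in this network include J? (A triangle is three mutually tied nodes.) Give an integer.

8

J's neighbors: B, D, E, I, and L.
Neighbor pairs that are themselves tied: J–B–E; J–B–I; J–B–L; J–D–I; J–D–L; J–E–I; J–E–L; J–I–L. Each forms one triangle with J, for 8 in total.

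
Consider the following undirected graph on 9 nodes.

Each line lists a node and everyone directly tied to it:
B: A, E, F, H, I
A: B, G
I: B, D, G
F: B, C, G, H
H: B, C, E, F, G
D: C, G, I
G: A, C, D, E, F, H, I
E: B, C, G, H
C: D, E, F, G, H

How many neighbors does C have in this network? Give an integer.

5

C is directly tied to D, E, F, G, and H. That is 5 neighbors, so the degree of C is 5.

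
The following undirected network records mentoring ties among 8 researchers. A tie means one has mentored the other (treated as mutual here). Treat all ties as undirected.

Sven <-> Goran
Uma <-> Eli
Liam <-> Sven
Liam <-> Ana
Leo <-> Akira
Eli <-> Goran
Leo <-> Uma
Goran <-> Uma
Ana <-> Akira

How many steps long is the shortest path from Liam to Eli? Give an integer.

One shortest route is Liam – Sven – Goran – Eli, which uses 3 edges, and at distance 2 from Liam we only reach {Akira, Goran}, which does not include Eli. So d(Liam,Eli) = 3.

3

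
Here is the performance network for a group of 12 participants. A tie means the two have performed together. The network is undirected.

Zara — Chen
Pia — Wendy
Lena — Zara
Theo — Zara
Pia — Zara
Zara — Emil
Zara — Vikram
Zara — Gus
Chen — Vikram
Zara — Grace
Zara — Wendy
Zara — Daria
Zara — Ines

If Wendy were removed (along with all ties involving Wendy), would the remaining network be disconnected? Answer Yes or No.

Even without Wendy, every remaining node can still reach every other (the residual graph is connected), so Wendy is not a cut vertex.

No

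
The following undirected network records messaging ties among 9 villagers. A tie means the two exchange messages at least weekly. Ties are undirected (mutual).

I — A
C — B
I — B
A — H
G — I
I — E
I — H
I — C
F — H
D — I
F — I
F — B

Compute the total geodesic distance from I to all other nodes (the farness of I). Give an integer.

Distances from I: A:1, B:1, C:1, D:1, E:1, F:1, G:1, H:1.
Sum = 1 + 1 + 1 + 1 + 1 + 1 + 1 + 1 = 8.

8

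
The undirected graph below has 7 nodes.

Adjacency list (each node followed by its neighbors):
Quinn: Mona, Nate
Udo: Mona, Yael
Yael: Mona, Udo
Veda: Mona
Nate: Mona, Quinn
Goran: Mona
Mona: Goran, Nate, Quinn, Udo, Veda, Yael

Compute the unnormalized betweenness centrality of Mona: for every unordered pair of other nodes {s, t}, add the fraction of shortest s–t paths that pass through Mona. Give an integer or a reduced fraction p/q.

13

Pairs whose geodesics pass through Mona — Udo–Veda: 1; Udo–Nate: 1; Udo–Quinn: 1; Udo–Goran: 1; Veda–Nate: 1; Veda–Yael: 1; Veda–Quinn: 1; Veda–Goran: 1; Nate–Yael: 1; Nate–Goran: 1; Yael–Quinn: 1; Yael–Goran: 1; Quinn–Goran: 1.
All other pairs contribute 0.
Summing the contributions gives betweenness(Mona) = 13.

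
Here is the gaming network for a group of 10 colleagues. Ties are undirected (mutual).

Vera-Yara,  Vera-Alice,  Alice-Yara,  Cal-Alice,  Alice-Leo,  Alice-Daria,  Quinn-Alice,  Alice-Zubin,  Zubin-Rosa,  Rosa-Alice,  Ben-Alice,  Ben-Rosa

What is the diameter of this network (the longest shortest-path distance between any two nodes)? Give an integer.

Eccentricity of each node (its greatest distance to any other): Alice:1, Ben:2, Cal:2, Daria:2, Leo:2, Quinn:2, Rosa:2, Vera:2, Yara:2, Zubin:2.
The maximum eccentricity is 2, realized for instance by the pair Rosa–Leo via Rosa – Alice – Leo. So the diameter is 2.

2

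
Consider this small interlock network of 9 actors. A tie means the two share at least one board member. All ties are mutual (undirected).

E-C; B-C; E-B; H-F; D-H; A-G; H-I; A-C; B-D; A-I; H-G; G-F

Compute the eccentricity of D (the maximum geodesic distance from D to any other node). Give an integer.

3

Distances from D: A:3, B:1, C:2, E:2, F:2, G:2, H:1, I:2.
The largest is 3 (to A), so the eccentricity of D is 3.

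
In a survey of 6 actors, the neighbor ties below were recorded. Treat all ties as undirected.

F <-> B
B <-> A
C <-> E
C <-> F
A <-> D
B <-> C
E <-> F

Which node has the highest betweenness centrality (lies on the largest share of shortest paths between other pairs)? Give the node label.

B

Unnormalized betweenness of each node: A:4, B:6, C:3/2, D:0, E:0, F:3/2.
B has the largest value, 6, making it the main broker — the node through which the most shortest paths run.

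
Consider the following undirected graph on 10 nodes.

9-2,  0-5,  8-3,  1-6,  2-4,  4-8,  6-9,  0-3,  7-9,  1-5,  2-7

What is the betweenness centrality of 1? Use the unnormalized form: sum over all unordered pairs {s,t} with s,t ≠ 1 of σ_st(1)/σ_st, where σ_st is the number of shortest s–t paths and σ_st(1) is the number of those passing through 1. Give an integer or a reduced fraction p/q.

Pairs whose geodesics pass through 1 — 5–2: 1; 5–7: 1; 5–9: 1; 5–6: 1; 0–7: 1/2; 0–9: 1; 0–6: 1; 3–6: 1.
All other pairs contribute 0.
Summing the contributions gives betweenness(1) = 15/2.

15/2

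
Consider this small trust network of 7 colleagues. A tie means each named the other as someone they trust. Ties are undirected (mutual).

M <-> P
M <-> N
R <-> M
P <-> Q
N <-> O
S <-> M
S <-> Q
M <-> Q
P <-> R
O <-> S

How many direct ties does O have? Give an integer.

2

O is directly tied to N and S. That is 2 neighbors, so the degree of O is 2.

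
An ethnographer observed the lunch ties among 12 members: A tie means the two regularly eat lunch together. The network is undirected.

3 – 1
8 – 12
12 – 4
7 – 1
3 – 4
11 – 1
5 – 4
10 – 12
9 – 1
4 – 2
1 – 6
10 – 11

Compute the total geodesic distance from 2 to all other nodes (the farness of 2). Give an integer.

32

Distances from 2: 1:3, 3:2, 4:1, 5:2, 6:4, 7:4, 8:3, 9:4, 10:3, 11:4, 12:2.
Sum = 3 + 2 + 1 + 2 + 4 + 4 + 3 + 4 + 3 + 4 + 2 = 32.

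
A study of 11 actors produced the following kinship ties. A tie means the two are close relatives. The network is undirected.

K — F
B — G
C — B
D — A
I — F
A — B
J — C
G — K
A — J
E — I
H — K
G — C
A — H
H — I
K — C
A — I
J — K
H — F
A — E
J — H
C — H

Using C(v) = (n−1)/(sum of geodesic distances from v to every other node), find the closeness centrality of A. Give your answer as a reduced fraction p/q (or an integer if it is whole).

5/7

Distances from A: B:1, C:2, D:1, E:1, F:2, G:2, H:1, I:1, J:1, K:2. Sum = 14.
n = 11, so closeness = 10/14 = 5/7.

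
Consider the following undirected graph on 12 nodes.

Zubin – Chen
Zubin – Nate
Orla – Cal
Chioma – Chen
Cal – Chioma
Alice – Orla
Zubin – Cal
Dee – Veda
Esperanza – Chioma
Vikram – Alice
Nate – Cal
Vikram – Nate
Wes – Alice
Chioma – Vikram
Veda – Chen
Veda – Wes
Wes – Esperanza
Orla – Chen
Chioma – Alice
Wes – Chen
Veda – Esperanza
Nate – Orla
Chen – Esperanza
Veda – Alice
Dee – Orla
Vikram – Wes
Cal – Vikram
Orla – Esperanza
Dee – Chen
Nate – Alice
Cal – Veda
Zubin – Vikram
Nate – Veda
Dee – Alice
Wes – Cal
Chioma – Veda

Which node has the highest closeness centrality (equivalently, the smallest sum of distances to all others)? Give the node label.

Veda

Farness (sum of distances to all others) for each node — Alice:15, Cal:15, Chen:15, Chioma:16, Dee:18, Esperanza:17, Nate:16, Orla:16, Veda:14, Vikram:16, Wes:16, Zubin:18.
The smallest farness is 14, for Veda, so Veda has the highest closeness.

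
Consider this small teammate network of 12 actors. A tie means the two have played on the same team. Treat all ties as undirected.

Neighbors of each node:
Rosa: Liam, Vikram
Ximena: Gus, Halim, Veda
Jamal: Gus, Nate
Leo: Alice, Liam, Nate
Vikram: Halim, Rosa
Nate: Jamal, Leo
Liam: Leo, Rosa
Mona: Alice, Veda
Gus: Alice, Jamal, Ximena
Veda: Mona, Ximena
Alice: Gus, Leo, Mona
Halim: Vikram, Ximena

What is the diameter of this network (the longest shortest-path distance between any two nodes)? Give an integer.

Eccentricity of each node (its greatest distance to any other): Alice:4, Gus:4, Halim:4, Jamal:4, Leo:4, Liam:4, Mona:4, Nate:4, Rosa:4, Veda:4, Vikram:4, Ximena:4.
The maximum eccentricity is 4, realized for instance by the pair Halim–Nate via Halim – Ximena – Gus – Jamal – Nate. So the diameter is 4.

4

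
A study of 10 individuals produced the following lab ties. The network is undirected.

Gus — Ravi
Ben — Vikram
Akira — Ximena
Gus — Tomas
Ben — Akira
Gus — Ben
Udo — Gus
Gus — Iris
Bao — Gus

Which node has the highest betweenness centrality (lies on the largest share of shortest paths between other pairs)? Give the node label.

Unnormalized betweenness of each node: Akira:8, Bao:0, Ben:20, Gus:30, Iris:0, Ravi:0, Tomas:0, Udo:0, Vikram:0, Ximena:0.
Gus has the largest value, 30, making it the main broker — the node through which the most shortest paths run.

Gus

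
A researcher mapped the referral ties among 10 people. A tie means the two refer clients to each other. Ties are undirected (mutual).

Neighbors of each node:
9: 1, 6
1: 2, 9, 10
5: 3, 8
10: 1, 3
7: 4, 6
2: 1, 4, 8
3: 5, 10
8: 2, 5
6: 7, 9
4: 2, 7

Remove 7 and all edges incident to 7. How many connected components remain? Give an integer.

7's neighbors (4 and 6) remain reachable from one another through other ties, so the rest of the network stays in one piece.

1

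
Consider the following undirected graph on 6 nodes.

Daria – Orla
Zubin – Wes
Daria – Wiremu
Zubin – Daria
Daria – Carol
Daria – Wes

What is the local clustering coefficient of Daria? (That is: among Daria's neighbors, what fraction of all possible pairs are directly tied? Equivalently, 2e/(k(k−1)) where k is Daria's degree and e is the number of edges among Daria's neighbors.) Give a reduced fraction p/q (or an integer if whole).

Daria's neighbors: Carol, Orla, Wes, Wiremu, and Zubin (k = 5).
Possible neighbor pairs: C(5,2) = 10. Edges among them: Wes–Zubin → e = 1.
Clustering(Daria) = 1/10.

1/10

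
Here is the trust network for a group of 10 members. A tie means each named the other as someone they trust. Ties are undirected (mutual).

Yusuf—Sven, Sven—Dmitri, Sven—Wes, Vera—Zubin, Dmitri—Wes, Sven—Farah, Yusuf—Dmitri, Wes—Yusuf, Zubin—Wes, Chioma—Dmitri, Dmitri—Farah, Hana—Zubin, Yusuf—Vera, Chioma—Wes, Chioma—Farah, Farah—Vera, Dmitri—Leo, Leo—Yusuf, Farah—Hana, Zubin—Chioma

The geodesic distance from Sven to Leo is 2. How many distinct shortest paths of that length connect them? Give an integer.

The shortest distance is 2. The length-2 paths are: Sven–Dmitri–Leo; Sven–Yusuf–Leo.
That gives 2 distinct shortest paths.

2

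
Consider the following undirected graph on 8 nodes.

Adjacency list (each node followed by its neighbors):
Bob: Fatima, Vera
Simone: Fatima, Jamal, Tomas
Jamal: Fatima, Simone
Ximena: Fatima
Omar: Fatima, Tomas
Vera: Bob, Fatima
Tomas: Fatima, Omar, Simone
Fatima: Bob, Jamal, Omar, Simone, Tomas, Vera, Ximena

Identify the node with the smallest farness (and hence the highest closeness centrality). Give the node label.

Farness (sum of distances to all others) for each node — Bob:12, Fatima:7, Jamal:12, Omar:12, Simone:11, Tomas:11, Vera:12, Ximena:13.
The smallest farness is 7, for Fatima, so Fatima has the highest closeness.

Fatima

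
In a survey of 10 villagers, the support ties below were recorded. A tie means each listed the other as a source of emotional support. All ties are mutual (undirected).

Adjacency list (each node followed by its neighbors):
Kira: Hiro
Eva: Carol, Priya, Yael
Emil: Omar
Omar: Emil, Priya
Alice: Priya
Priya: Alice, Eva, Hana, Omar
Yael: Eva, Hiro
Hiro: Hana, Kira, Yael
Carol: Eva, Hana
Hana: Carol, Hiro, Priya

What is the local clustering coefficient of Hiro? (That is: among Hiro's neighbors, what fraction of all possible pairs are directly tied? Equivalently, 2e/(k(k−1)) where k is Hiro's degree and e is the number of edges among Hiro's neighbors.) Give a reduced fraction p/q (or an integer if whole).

0

Hiro's neighbors: Hana, Kira, and Yael (k = 3).
Possible neighbor pairs: C(3,2) = 3. Edges among them: none → e = 0.
Clustering(Hiro) = 0/3 = 0.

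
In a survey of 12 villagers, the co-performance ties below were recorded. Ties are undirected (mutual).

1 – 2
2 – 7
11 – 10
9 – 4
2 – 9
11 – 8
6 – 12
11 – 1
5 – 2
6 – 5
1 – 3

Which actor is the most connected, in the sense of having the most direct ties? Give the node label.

Degrees — 1:3, 2:4, 3:1, 4:1, 5:2, 6:2, 7:1, 8:1, 9:2, 10:1, 11:3, 12:1.
The maximum is 4, attained only by 2.

2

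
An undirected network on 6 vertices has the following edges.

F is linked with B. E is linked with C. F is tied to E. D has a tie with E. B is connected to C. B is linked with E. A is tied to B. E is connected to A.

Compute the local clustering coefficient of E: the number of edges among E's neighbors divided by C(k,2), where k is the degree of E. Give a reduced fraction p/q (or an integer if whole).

3/10

E's neighbors: A, B, C, D, and F (k = 5).
Possible neighbor pairs: C(5,2) = 10. Edges among them: A–B, B–C, B–F → e = 3.
Clustering(E) = 3/10.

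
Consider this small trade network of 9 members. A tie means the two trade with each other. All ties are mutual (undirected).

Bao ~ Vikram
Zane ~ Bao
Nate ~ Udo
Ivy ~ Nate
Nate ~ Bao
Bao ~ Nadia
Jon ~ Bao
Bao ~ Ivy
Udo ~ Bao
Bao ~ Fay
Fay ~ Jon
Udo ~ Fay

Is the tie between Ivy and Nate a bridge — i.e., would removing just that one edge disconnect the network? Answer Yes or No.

Even without that edge, Ivy still reaches Nate via Ivy – Bao – Nate, so the network stays connected. Not a bridge.

No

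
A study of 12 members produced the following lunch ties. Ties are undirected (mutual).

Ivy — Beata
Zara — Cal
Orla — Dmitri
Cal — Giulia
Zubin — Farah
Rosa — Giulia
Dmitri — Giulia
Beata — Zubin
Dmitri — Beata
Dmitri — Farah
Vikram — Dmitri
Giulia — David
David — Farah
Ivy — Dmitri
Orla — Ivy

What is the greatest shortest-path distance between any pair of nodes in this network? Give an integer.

5

Eccentricity of each node (its greatest distance to any other): Beata:4, Cal:4, David:3, Dmitri:3, Farah:4, Giulia:3, Ivy:4, Orla:4, Rosa:4, Vikram:4, Zara:5, Zubin:5.
The maximum eccentricity is 5, realized for instance by the pair Zara–Zubin via Zara – Cal – Giulia – Dmitri – Beata – Zubin. So the diameter is 5.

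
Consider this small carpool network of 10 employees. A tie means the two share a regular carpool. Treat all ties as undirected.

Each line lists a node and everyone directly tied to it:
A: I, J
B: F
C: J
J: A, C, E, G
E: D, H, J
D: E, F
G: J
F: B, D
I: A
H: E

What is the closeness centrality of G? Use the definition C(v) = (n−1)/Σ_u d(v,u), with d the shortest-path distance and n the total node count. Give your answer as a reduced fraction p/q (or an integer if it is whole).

Distances from G: A:2, B:5, C:2, D:3, E:2, F:4, H:3, I:3, J:1. Sum = 25.
n = 10, so closeness = 9/25.

9/25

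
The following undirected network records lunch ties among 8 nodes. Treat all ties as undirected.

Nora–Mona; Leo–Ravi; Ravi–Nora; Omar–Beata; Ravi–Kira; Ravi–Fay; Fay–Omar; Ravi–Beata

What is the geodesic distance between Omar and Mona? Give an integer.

One shortest route is Omar – Fay – Ravi – Nora – Mona, which uses 4 edges, and at distance 3 from Omar we only reach {Kira, Leo, Nora}, which does not include Mona. So d(Omar,Mona) = 4.

4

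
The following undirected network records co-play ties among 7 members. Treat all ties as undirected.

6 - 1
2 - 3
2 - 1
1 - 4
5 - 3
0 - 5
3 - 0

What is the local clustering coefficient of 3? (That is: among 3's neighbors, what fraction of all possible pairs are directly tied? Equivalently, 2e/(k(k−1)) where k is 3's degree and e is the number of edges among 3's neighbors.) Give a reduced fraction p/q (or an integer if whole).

1/3

3's neighbors: 0, 2, and 5 (k = 3).
Possible neighbor pairs: C(3,2) = 3. Edges among them: 0–5 → e = 1.
Clustering(3) = 1/3.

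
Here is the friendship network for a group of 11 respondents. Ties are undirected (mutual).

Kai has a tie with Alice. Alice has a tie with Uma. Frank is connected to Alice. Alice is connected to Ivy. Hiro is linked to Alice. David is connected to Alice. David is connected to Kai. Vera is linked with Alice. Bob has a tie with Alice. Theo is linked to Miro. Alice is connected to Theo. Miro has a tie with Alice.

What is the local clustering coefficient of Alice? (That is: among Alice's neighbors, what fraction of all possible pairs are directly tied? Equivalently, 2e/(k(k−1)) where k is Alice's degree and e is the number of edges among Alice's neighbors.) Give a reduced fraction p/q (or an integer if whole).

Alice's neighbors: Bob, David, Frank, Hiro, Ivy, Kai, Miro, Theo, Uma, and Vera (k = 10).
Possible neighbor pairs: C(10,2) = 45. Edges among them: David–Kai, Miro–Theo → e = 2.
Clustering(Alice) = 2/45.

2/45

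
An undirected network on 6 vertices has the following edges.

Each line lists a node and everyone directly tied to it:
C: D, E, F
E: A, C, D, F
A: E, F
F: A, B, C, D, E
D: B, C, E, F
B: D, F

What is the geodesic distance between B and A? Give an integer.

One shortest route is B – F – A, which uses 2 edges, and B and A are not directly tied, so nothing shorter exists. So d(B,A) = 2.

2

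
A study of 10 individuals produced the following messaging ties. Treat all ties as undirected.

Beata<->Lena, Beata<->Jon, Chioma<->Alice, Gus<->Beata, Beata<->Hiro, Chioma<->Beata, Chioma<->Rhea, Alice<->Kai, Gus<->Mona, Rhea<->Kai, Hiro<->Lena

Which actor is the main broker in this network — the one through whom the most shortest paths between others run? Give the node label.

Unnormalized betweenness of each node: Alice:7/2, Beata:28, Chioma:37/2, Gus:8, Hiro:0, Jon:0, Kai:1/2, Lena:0, Mona:0, Rhea:7/2.
Beata has the largest value, 28, making it the main broker — the node through which the most shortest paths run.

Beata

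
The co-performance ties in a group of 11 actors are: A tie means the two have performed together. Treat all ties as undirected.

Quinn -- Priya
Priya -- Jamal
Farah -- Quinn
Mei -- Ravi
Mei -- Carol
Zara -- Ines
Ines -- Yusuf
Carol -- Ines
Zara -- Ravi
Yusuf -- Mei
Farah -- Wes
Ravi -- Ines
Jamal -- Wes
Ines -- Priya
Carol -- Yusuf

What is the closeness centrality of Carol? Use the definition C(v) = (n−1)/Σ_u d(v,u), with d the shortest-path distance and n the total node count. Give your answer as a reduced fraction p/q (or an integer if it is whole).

10/23

Distances from Carol: Farah:4, Ines:1, Jamal:3, Mei:1, Priya:2, Quinn:3, Ravi:2, Wes:4, Yusuf:1, Zara:2. Sum = 23.
n = 11, so closeness = 10/23.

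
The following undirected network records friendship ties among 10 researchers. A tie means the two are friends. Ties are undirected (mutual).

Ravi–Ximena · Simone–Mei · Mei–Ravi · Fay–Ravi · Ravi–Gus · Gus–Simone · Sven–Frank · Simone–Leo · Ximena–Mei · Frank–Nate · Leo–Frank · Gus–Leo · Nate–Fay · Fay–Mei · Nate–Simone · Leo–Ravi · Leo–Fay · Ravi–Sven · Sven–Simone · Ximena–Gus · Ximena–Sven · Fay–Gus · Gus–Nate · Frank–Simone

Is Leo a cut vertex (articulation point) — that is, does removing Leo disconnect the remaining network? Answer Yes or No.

No

Even without Leo, every remaining node can still reach every other (the residual graph is connected), so Leo is not a cut vertex.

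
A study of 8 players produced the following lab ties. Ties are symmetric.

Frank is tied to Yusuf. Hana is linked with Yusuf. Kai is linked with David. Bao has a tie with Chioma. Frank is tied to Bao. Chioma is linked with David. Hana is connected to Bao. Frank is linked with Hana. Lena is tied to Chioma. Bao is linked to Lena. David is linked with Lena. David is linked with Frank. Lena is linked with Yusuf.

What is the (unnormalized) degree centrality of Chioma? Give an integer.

3

Chioma is directly tied to Bao, David, and Lena. That is 3 neighbors, so the degree of Chioma is 3.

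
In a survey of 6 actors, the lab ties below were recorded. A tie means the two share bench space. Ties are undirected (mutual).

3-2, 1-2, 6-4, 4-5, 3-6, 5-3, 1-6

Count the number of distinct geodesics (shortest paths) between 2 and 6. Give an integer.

2

The shortest distance is 2. The length-2 paths are: 2–3–6; 2–1–6.
That gives 2 distinct shortest paths.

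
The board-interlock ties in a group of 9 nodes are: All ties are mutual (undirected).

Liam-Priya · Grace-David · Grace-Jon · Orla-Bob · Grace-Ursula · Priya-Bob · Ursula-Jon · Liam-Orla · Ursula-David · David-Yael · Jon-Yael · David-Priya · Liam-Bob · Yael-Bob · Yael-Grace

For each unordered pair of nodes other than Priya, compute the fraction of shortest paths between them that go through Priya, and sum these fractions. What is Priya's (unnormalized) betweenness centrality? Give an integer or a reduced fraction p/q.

259/60

Pairs whose geodesics pass through Priya — Orla–Ursula: 2/5; Orla–David: 2/3; Bob–Ursula: 1/4; Bob–David: 1/2; Liam–Ursula: 1; Liam–Grace: 1/2; Liam–David: 1.
All other pairs contribute 0.
Summing the contributions gives betweenness(Priya) = 259/60.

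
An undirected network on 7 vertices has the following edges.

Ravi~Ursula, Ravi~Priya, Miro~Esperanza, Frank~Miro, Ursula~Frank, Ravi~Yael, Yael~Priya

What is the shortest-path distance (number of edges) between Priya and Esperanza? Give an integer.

One shortest route is Priya – Ravi – Ursula – Frank – Miro – Esperanza, which uses 5 edges, and at distance 4 from Priya we only reach {Miro}, which does not include Esperanza. So d(Priya,Esperanza) = 5.

5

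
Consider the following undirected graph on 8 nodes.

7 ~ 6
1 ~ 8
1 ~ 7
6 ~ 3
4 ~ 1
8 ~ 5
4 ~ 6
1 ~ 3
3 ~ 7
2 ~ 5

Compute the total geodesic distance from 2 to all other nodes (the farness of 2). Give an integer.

23

Distances from 2: 1:3, 3:4, 4:4, 5:1, 6:5, 7:4, 8:2.
Sum = 3 + 4 + 4 + 1 + 5 + 4 + 2 = 23.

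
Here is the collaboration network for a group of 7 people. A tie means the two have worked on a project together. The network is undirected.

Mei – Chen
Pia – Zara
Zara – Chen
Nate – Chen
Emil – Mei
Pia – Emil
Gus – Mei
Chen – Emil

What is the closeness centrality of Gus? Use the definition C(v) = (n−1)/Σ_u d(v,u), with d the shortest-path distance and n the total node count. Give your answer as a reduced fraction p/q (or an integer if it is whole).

Distances from Gus: Chen:2, Emil:2, Mei:1, Nate:3, Pia:3, Zara:3. Sum = 14.
n = 7, so closeness = 6/14 = 3/7.

3/7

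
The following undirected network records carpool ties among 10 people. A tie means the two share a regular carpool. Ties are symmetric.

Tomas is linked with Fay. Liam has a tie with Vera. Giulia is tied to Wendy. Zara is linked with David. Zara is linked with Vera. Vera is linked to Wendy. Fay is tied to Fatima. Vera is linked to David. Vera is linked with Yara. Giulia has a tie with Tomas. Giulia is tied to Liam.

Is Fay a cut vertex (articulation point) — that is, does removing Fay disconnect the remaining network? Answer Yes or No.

Yes

Removing Fay leaves {David, Giulia, Liam, Tomas, Vera, Wendy, Yara, and Zara} with no path to {Fatima}, so the network splits into 2 components. Fay is a cut vertex.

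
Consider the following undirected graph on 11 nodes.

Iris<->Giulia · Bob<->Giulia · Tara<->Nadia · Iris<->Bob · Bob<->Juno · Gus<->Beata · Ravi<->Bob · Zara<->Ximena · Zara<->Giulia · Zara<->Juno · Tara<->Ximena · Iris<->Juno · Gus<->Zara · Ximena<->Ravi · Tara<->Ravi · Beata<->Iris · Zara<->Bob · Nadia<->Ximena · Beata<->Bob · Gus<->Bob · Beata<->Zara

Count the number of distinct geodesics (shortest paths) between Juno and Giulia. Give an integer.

3

The shortest distance is 2. The length-2 paths are: Juno–Zara–Giulia; Juno–Bob–Giulia; Juno–Iris–Giulia.
That gives 3 distinct shortest paths.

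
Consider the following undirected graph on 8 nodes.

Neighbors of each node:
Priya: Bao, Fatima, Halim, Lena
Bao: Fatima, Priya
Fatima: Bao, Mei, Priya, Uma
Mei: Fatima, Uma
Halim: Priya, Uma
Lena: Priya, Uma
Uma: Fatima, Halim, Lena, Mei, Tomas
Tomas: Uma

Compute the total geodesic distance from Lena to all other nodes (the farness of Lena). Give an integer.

12

Distances from Lena: Bao:2, Fatima:2, Halim:2, Mei:2, Priya:1, Tomas:2, Uma:1.
Sum = 2 + 2 + 2 + 2 + 1 + 2 + 1 = 12.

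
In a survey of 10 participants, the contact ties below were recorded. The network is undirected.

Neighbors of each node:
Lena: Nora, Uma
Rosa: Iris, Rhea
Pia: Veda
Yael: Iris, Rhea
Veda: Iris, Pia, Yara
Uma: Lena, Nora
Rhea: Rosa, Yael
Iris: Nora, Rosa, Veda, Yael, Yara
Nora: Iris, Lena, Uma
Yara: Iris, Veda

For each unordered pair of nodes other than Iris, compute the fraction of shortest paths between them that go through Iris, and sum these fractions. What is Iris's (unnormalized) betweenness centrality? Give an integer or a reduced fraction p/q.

55/2

Pairs whose geodesics pass through Iris — Rosa–Yael: 1/2; Rosa–Nora: 1; Rosa–Veda: 1; Rosa–Uma: 1; Rosa–Lena: 1; Rosa–Yara: 1; Rosa–Pia: 1; Yael–Nora: 1; Yael–Veda: 1; Yael–Uma: 1; Yael–Lena: 1; Yael–Yara: 1; Yael–Pia: 1; Rhea–Nora: 2/2 … (+14 more pairs).
All other pairs contribute 0.
Summing the contributions gives betweenness(Iris) = 55/2.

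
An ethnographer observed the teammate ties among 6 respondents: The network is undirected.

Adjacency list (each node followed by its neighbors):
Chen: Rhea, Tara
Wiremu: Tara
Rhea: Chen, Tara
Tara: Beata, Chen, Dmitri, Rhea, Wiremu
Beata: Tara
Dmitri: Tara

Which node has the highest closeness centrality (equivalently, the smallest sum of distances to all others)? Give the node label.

Tara

Farness (sum of distances to all others) for each node — Beata:9, Chen:8, Dmitri:9, Rhea:8, Tara:5, Wiremu:9.
The smallest farness is 5, for Tara, so Tara has the highest closeness.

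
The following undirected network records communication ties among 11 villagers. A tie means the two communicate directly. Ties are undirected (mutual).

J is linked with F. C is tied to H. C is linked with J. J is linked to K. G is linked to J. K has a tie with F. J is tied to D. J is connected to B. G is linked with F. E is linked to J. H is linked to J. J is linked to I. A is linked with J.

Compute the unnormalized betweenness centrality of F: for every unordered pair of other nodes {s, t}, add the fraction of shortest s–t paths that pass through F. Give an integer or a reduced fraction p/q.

Pairs whose geodesics pass through F — G–K: 1/2.
All other pairs contribute 0.
Summing the contributions gives betweenness(F) = 1/2.

1/2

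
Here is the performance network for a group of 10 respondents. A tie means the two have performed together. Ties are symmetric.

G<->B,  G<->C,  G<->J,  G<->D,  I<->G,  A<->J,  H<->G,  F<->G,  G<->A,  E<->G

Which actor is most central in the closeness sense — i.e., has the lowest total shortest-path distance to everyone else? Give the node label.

G

Farness (sum of distances to all others) for each node — A:16, B:17, C:17, D:17, E:17, F:17, G:9, H:17, I:17, J:16.
The smallest farness is 9, for G, so G has the highest closeness.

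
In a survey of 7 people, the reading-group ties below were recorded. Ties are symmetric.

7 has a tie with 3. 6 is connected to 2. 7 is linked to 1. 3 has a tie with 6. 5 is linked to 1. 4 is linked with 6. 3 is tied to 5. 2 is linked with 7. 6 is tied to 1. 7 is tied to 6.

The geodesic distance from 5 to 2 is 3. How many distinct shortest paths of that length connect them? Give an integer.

The shortest distance is 3. The length-3 paths are: 5–1–7–2; 5–3–7–2; 5–1–6–2; 5–3–6–2.
That gives 4 distinct shortest paths.

4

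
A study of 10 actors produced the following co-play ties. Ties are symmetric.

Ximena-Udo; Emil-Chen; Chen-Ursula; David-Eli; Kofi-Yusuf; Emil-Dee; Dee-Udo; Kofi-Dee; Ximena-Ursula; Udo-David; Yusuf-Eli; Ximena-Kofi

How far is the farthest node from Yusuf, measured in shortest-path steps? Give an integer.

Distances from Yusuf: Chen:4, David:2, Dee:2, Eli:1, Emil:3, Kofi:1, Udo:3, Ursula:3, Ximena:2.
The largest is 4 (to Chen), so the eccentricity of Yusuf is 4.

4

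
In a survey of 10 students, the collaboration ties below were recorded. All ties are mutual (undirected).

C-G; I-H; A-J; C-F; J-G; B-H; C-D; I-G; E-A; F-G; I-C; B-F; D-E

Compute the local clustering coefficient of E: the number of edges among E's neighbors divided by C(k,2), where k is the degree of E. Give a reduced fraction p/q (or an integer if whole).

0

E's neighbors: A and D (k = 2).
Possible neighbor pairs: C(2,2) = 1. Edges among them: none → e = 0.
Clustering(E) = 0/1.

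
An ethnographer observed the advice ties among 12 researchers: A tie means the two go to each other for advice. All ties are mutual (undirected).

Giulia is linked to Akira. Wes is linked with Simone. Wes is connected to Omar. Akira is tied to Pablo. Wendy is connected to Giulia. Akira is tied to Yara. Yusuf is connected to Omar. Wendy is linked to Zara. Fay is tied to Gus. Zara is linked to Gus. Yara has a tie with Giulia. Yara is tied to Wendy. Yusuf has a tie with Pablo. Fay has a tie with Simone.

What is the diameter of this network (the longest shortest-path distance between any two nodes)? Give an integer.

5

Eccentricity of each node (its greatest distance to any other): Akira:5, Fay:5, Giulia:5, Gus:5, Omar:5, Pablo:5, Simone:5, Wendy:5, Wes:5, Yara:5, Yusuf:5, Zara:5.
The maximum eccentricity is 5, realized for instance by the pair Giulia–Wes via Giulia – Akira – Pablo – Yusuf – Omar – Wes. So the diameter is 5.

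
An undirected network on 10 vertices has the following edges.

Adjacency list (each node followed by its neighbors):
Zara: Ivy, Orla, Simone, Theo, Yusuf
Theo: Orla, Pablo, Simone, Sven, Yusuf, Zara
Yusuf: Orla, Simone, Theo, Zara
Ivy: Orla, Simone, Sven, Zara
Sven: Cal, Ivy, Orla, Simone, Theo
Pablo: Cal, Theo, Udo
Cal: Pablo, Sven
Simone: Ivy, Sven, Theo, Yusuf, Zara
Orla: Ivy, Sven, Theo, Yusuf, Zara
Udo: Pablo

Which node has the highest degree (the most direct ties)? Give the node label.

Degrees — Cal:2, Ivy:4, Orla:5, Pablo:3, Simone:5, Sven:5, Theo:6, Udo:1, Yusuf:4, Zara:5.
The maximum is 6, attained only by Theo.

Theo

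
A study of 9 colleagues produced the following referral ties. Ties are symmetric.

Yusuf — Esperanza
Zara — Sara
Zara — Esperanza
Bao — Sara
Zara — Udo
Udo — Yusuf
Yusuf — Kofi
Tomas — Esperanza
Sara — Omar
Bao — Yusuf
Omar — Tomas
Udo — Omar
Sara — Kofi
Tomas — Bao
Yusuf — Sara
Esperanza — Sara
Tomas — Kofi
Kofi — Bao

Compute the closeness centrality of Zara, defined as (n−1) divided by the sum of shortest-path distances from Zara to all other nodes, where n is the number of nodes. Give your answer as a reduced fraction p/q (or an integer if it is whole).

Distances from Zara: Bao:2, Esperanza:1, Kofi:2, Omar:2, Sara:1, Tomas:2, Udo:1, Yusuf:2. Sum = 13.
n = 9, so closeness = 8/13.

8/13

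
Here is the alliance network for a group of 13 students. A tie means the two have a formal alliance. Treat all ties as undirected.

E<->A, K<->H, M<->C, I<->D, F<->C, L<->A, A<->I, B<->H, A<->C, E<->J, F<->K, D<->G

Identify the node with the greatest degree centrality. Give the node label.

A

Degrees — A:4, B:1, C:3, D:2, E:2, F:2, G:1, H:2, I:2, J:1, K:2, L:1, M:1.
The maximum is 4, attained only by A.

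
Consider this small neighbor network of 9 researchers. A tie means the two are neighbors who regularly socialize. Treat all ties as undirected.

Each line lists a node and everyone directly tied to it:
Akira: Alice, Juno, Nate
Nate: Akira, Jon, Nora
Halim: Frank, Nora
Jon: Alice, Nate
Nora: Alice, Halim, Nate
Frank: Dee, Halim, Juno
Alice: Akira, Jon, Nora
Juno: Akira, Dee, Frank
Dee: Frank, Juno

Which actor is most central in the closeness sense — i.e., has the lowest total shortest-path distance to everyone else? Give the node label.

Akira

Farness (sum of distances to all others) for each node — Akira:14, Alice:15, Dee:19, Frank:17, Halim:16, Jon:20, Juno:15, Nate:15, Nora:15.
The smallest farness is 14, for Akira, so Akira has the highest closeness.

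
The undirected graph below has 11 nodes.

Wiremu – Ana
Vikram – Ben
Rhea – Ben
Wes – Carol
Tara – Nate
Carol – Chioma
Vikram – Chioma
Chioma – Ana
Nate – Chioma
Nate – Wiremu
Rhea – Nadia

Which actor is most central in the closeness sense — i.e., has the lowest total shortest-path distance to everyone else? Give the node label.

Farness (sum of distances to all others) for each node — Ana:26, Ben:27, Carol:26, Chioma:19, Nadia:43, Nate:24, Rhea:34, Tara:33, Vikram:22, Wes:35, Wiremu:31.
The smallest farness is 19, for Chioma, so Chioma has the highest closeness.

Chioma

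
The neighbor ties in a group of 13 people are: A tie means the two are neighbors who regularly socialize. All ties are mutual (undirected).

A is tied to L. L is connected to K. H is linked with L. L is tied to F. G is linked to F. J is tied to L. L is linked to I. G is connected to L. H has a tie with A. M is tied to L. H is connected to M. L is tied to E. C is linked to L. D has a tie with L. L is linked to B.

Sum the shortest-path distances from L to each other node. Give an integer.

12

Distances from L: A:1, B:1, C:1, D:1, E:1, F:1, G:1, H:1, I:1, J:1, K:1, M:1.
Sum = 1 + 1 + 1 + 1 + 1 + 1 + 1 + 1 + 1 + 1 + 1 + 1 = 12.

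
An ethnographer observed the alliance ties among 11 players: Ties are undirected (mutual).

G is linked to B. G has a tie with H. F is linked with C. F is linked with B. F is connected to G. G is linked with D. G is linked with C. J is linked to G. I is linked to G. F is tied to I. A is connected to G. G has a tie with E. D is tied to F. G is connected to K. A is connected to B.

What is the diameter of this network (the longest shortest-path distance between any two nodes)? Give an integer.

2

Eccentricity of each node (its greatest distance to any other): A:2, B:2, C:2, D:2, E:2, F:2, G:1, H:2, I:2, J:2, K:2.
The maximum eccentricity is 2, realized for instance by the pair A–F via A – G – F. So the diameter is 2.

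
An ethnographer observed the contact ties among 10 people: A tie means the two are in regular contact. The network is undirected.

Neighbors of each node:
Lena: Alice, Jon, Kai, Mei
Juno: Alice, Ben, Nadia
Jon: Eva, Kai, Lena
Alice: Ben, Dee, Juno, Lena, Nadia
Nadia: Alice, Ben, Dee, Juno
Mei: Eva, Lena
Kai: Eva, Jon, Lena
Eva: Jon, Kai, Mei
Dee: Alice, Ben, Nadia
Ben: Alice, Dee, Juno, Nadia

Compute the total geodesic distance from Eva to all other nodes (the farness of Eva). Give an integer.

Distances from Eva: Alice:3, Ben:4, Dee:4, Jon:1, Juno:4, Kai:1, Lena:2, Mei:1, Nadia:4.
Sum = 3 + 4 + 4 + 1 + 4 + 1 + 2 + 1 + 4 = 24.

24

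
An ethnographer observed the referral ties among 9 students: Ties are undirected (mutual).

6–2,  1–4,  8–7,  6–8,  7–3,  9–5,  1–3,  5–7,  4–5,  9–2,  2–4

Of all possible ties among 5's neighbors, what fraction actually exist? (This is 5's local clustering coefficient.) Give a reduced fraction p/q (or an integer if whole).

0

5's neighbors: 4, 7, and 9 (k = 3).
Possible neighbor pairs: C(3,2) = 3. Edges among them: none → e = 0.
Clustering(5) = 0/3 = 0.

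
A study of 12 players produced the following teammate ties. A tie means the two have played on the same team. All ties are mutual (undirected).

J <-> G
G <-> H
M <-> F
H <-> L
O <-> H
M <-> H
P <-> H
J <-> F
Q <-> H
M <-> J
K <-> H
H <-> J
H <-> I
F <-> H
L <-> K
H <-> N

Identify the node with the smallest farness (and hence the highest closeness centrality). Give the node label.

Farness (sum of distances to all others) for each node — F:19, G:20, H:11, I:21, J:18, K:20, L:20, M:19, N:21, O:21, P:21, Q:21.
The smallest farness is 11, for H, so H has the highest closeness.

H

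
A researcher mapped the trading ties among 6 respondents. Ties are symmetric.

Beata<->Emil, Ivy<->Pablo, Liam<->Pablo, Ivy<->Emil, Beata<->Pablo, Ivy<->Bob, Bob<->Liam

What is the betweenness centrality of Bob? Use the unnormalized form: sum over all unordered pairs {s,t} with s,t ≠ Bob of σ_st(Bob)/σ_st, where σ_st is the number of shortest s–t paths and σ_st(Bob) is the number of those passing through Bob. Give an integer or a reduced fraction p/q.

Pairs whose geodesics pass through Bob — Emil–Liam: 1/3; Ivy–Liam: 1/2.
All other pairs contribute 0.
Summing the contributions gives betweenness(Bob) = 5/6.

5/6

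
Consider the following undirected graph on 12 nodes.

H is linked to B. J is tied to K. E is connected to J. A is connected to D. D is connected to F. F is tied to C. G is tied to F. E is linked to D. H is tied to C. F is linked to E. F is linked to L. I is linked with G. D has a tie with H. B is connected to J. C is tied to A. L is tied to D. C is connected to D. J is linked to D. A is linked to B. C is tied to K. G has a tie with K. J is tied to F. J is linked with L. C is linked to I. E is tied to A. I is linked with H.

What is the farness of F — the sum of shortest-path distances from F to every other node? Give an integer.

Distances from F: A:2, B:2, C:1, D:1, E:1, G:1, H:2, I:2, J:1, K:2, L:1.
Sum = 2 + 2 + 1 + 1 + 1 + 1 + 2 + 2 + 1 + 2 + 1 = 16.

16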